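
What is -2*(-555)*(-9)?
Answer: -9990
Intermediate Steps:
-2*(-555)*(-9) = 1110*(-9) = -9990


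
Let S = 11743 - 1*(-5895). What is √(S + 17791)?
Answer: √35429 ≈ 188.23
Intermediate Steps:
S = 17638 (S = 11743 + 5895 = 17638)
√(S + 17791) = √(17638 + 17791) = √35429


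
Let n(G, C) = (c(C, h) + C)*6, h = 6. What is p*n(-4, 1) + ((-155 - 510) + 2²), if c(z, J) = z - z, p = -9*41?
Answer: -2875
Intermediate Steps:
p = -369
c(z, J) = 0
n(G, C) = 6*C (n(G, C) = (0 + C)*6 = C*6 = 6*C)
p*n(-4, 1) + ((-155 - 510) + 2²) = -2214 + ((-155 - 510) + 2²) = -369*6 + (-665 + 4) = -2214 - 661 = -2875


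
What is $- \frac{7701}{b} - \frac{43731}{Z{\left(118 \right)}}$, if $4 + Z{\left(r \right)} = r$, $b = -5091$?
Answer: $- \frac{24639623}{64486} \approx -382.09$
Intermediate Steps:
$Z{\left(r \right)} = -4 + r$
$- \frac{7701}{b} - \frac{43731}{Z{\left(118 \right)}} = - \frac{7701}{-5091} - \frac{43731}{-4 + 118} = \left(-7701\right) \left(- \frac{1}{5091}\right) - \frac{43731}{114} = \frac{2567}{1697} - \frac{14577}{38} = - \frac{24639623}{64486}$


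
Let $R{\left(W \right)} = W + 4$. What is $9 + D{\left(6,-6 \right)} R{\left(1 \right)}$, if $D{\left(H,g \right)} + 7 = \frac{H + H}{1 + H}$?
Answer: $- \frac{122}{7} \approx -17.429$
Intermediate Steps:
$R{\left(W \right)} = 4 + W$
$D{\left(H,g \right)} = -7 + \frac{2 H}{1 + H}$ ($D{\left(H,g \right)} = -7 + \frac{H + H}{1 + H} = -7 + \frac{2 H}{1 + H}$)
$9 + D{\left(6,-6 \right)} R{\left(1 \right)} = 9 + \frac{-7 - 30}{1 + 6} \left(4 + 1\right) = 9 + \frac{-7 - 30}{7} \cdot 5 = 9 + \frac{1}{7} \left(-37\right) 5 = 9 - \frac{185}{7} = - \frac{122}{7}$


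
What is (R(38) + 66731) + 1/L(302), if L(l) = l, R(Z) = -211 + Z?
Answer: 20100517/302 ≈ 66558.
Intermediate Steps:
(R(38) + 66731) + 1/L(302) = ((-211 + 38) + 66731) + 1/302 = (-173 + 66731) + 1/302 = 66558 + 1/302 = 20100517/302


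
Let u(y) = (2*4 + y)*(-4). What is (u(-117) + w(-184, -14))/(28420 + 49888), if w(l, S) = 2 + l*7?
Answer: -425/39154 ≈ -0.010855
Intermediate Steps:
u(y) = -32 - 4*y (u(y) = (8 + y)*(-4) = -32 - 4*y)
w(l, S) = 2 + 7*l
(u(-117) + w(-184, -14))/(28420 + 49888) = ((-32 - 4*(-117)) + (2 + 7*(-184)))/(28420 + 49888) = ((-32 + 468) + (2 - 1288))/78308 = (436 - 1286)*(1/78308) = -850*1/78308 = -425/39154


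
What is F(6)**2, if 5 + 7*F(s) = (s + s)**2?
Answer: 19321/49 ≈ 394.31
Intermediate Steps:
F(s) = -5/7 + 4*s**2/7 (F(s) = -5/7 + (s + s)**2/7 = -5/7 + (2*s)**2/7 = -5/7 + (4*s**2)/7 = -5/7 + 4*s**2/7)
F(6)**2 = (-5/7 + (4/7)*6**2)**2 = (-5/7 + (4/7)*36)**2 = (-5/7 + 144/7)**2 = (139/7)**2 = 19321/49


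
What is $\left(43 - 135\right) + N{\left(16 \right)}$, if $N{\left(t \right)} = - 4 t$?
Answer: $-156$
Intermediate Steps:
$\left(43 - 135\right) + N{\left(16 \right)} = \left(43 - 135\right) - 64 = -92 - 64 = -156$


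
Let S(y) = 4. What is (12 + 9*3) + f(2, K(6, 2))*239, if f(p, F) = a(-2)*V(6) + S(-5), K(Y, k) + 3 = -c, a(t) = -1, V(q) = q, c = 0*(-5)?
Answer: -439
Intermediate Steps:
c = 0
K(Y, k) = -3 (K(Y, k) = -3 - 1*0 = -3 + 0 = -3)
f(p, F) = -2 (f(p, F) = -1*6 + 4 = -6 + 4 = -2)
(12 + 9*3) + f(2, K(6, 2))*239 = (12 + 9*3) - 2*239 = (12 + 27) - 478 = 39 - 478 = -439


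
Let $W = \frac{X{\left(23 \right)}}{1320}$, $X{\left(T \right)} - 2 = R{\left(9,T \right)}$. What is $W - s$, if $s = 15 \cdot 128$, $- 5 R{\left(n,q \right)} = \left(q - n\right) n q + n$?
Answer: $- \frac{12674897}{6600} \approx -1920.4$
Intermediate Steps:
$R{\left(n,q \right)} = - \frac{n}{5} - \frac{n q \left(q - n\right)}{5}$ ($R{\left(n,q \right)} = - \frac{\left(q - n\right) n q + n}{5} = - \frac{n \left(q - n\right) q + n}{5} = - \frac{n q \left(q - n\right) + n}{5} = - \frac{n + n q \left(q - n\right)}{5} = - \frac{n}{5} - \frac{n q \left(q - n\right)}{5}$)
$X{\left(T \right)} = \frac{1}{5} - \frac{9 T^{2}}{5} + \frac{81 T}{5}$ ($X{\left(T \right)} = 2 + \frac{1}{5} \cdot 9 \left(-1 - T^{2} + 9 T\right) = 2 - \left(\frac{9}{5} - \frac{81 T}{5} + \frac{9 T^{2}}{5}\right) = \frac{1}{5} - \frac{9 T^{2}}{5} + \frac{81 T}{5}$)
$s = 1920$
$W = - \frac{2897}{6600}$ ($W = \frac{\frac{1}{5} - \frac{9 \cdot 23^{2}}{5} + \frac{81}{5} \cdot 23}{1320} = \left(\frac{1}{5} - \frac{4761}{5} + \frac{1863}{5}\right) \frac{1}{1320} = \left(- \frac{2897}{5}\right) \frac{1}{1320} = - \frac{2897}{6600} \approx -0.43894$)
$W - s = - \frac{2897}{6600} - 1920 = - \frac{12674897}{6600}$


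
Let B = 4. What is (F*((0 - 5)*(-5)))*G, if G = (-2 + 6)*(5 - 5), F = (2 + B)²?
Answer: 0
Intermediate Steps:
F = 36 (F = (2 + 4)² = 6² = 36)
G = 0 (G = 4*0 = 0)
(F*((0 - 5)*(-5)))*G = (36*((0 - 5)*(-5)))*0 = (36*(-5*(-5)))*0 = (36*25)*0 = 900*0 = 0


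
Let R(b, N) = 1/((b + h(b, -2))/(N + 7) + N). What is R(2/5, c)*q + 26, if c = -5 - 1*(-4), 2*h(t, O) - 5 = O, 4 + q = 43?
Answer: -1274/41 ≈ -31.073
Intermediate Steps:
q = 39 (q = -4 + 43 = 39)
h(t, O) = 5/2 + O/2
c = -1 (c = -5 + 4 = -1)
R(b, N) = 1/(N + (3/2 + b)/(7 + N)) (R(b, N) = 1/((b + (5/2 + (½)*(-2)))/(N + 7) + N) = 1/((b + (5/2 - 1))/(7 + N) + N) = 1/((b + 3/2)/(7 + N) + N) = 1/((3/2 + b)/(7 + N) + N) = 1/(N + (3/2 + b)/(7 + N)))
R(2/5, c)*q + 26 = (2*(7 - 1)/(3 + 2*(2/5) + 2*(-1)² + 14*(-1)))*39 + 26 = (2*6/(3 + 2*(2*(⅕)) + 2*1 - 14))*39 + 26 = (2*6/(3 + 2*(⅖) + 2 - 14))*39 + 26 = (2*6/(3 + ⅘ + 2 - 14))*39 + 26 = (2*6/(-41/5))*39 + 26 = (2*(-5/41)*6)*39 + 26 = -60/41*39 + 26 = -2340/41 + 26 = -1274/41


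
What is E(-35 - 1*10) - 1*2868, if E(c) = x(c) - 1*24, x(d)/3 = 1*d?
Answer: -3027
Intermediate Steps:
x(d) = 3*d (x(d) = 3*(1*d) = 3*d)
E(c) = -24 + 3*c (E(c) = 3*c - 1*24 = 3*c - 24 = -24 + 3*c)
E(-35 - 1*10) - 1*2868 = (-24 + 3*(-35 - 1*10)) - 1*2868 = (-24 + 3*(-35 - 10)) - 2868 = (-24 + 3*(-45)) - 2868 = (-24 - 135) - 2868 = -159 - 2868 = -3027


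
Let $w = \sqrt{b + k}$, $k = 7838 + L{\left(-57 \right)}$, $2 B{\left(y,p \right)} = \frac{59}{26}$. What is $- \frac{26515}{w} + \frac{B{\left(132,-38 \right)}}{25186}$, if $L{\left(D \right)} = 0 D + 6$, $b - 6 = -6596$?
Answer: $\frac{59}{1309672} - \frac{26515 \sqrt{1254}}{1254} \approx -748.76$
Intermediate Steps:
$b = -6590$ ($b = 6 - 6596 = -6590$)
$B{\left(y,p \right)} = \frac{59}{52}$ ($B{\left(y,p \right)} = \frac{59 \cdot \frac{1}{26}}{2} = \frac{1}{2} \cdot \frac{59}{26} = \frac{59}{52}$)
$L{\left(D \right)} = 6$ ($L{\left(D \right)} = 0 + 6 = 6$)
$k = 7844$ ($k = 7838 + 6 = 7844$)
$w = \sqrt{1254}$ ($w = \sqrt{-6590 + 7844} = \sqrt{1254} \approx 35.412$)
$- \frac{26515}{w} + \frac{B{\left(132,-38 \right)}}{25186} = - \frac{26515}{\sqrt{1254}} + \frac{59}{52 \cdot 25186} = - 26515 \frac{\sqrt{1254}}{1254} + \frac{59}{52} \cdot \frac{1}{25186} = - \frac{26515 \sqrt{1254}}{1254} + \frac{59}{1309672} = \frac{59}{1309672} - \frac{26515 \sqrt{1254}}{1254}$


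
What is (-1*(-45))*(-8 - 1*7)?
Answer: -675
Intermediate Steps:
(-1*(-45))*(-8 - 1*7) = 45*(-8 - 7) = 45*(-15) = -675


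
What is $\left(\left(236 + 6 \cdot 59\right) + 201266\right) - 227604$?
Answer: $-25748$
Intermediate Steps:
$\left(\left(236 + 6 \cdot 59\right) + 201266\right) - 227604 = \left(\left(236 + 354\right) + 201266\right) - 227604 = \left(590 + 201266\right) - 227604 = 201856 - 227604 = -25748$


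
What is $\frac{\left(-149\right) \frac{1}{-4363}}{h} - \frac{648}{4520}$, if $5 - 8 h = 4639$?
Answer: $- \frac{819171491}{5711625115} \approx -0.14342$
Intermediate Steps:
$h = - \frac{2317}{4}$ ($h = \frac{5}{8} - \frac{4639}{8} = - \frac{2317}{4} \approx -579.25$)
$\frac{\left(-149\right) \frac{1}{-4363}}{h} - \frac{648}{4520} = \frac{\left(-149\right) \frac{1}{-4363}}{- \frac{2317}{4}} - \frac{648}{4520} = \left(-149\right) \left(- \frac{1}{4363}\right) \left(- \frac{4}{2317}\right) - \frac{81}{565} = \frac{149}{4363} \left(- \frac{4}{2317}\right) - \frac{81}{565} = - \frac{596}{10109071} - \frac{81}{565} = - \frac{819171491}{5711625115}$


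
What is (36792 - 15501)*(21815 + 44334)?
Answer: 1408378359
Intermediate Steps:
(36792 - 15501)*(21815 + 44334) = 21291*66149 = 1408378359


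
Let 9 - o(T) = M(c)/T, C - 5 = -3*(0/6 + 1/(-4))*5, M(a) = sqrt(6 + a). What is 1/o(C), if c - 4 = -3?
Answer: 1575/14159 + 20*sqrt(7)/14159 ≈ 0.11497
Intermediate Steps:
c = 1 (c = 4 - 3 = 1)
C = 35/4 (C = 5 - 3*(0/6 + 1/(-4))*5 = 5 - 3*(0*(1/6) + 1*(-1/4))*5 = 5 - 3*(0 - 1/4)*5 = 5 - 3*(-1/4)*5 = 5 + (3/4)*5 = 5 + 15/4 = 35/4 ≈ 8.7500)
o(T) = 9 - sqrt(7)/T (o(T) = 9 - sqrt(6 + 1)/T = 9 - sqrt(7)/T)
1/o(C) = 1/(9 - sqrt(7)/35/4) = 1/(9 - 1*sqrt(7)*4/35) = 1/(9 - 4*sqrt(7)/35)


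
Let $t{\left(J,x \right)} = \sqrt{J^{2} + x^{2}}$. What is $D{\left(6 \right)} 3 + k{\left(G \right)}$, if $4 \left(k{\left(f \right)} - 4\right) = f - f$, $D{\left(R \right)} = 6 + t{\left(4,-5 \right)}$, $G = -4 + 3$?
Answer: $22 + 3 \sqrt{41} \approx 41.209$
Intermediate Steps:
$G = -1$
$D{\left(R \right)} = 6 + \sqrt{41}$ ($D{\left(R \right)} = 6 + \sqrt{4^{2} + \left(-5\right)^{2}} = 6 + \sqrt{16 + 25} = 6 + \sqrt{41}$)
$k{\left(f \right)} = 4$ ($k{\left(f \right)} = 4 + \frac{f - f}{4} = 4 + \frac{1}{4} \cdot 0 = 4 + 0 = 4$)
$D{\left(6 \right)} 3 + k{\left(G \right)} = \left(6 + \sqrt{41}\right) 3 + 4 = \left(18 + 3 \sqrt{41}\right) + 4 = 22 + 3 \sqrt{41}$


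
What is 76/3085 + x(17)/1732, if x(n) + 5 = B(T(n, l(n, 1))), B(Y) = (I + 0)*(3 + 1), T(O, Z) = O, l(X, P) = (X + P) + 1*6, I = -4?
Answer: 66847/5343220 ≈ 0.012511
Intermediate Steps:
l(X, P) = 6 + P + X (l(X, P) = (P + X) + 6 = 6 + P + X)
B(Y) = -16 (B(Y) = (-4 + 0)*(3 + 1) = -4*4 = -16)
x(n) = -21 (x(n) = -5 - 16 = -21)
76/3085 + x(17)/1732 = 76/3085 - 21/1732 = 66847/5343220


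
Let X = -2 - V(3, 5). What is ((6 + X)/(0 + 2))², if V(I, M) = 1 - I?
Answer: 9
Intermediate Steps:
X = 0 (X = -2 - (1 - 1*3) = -2 - (1 - 3) = -2 - 1*(-2) = -2 + 2 = 0)
((6 + X)/(0 + 2))² = ((6 + 0)/(0 + 2))² = (6/2)² = (6*(½))² = 3² = 9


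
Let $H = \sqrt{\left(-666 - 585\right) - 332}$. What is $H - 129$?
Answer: $-129 + i \sqrt{1583} \approx -129.0 + 39.787 i$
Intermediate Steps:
$H = i \sqrt{1583}$ ($H = \sqrt{\left(-666 - 585\right) - 332} = \sqrt{-1251 - 332} = \sqrt{-1583} = i \sqrt{1583} \approx 39.787 i$)
$H - 129 = i \sqrt{1583} - 129 = -129 + i \sqrt{1583}$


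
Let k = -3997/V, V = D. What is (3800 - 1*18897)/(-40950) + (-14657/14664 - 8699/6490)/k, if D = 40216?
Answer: 1550417315581/64839533850 ≈ 23.912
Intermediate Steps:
V = 40216
k = -3997/40216 ≈ -0.099388
(3800 - 1*18897)/(-40950) + (-14657/14664 - 8699/6490)/k = (3800 - 1*18897)/(-40950) + (-14657/14664 - 8699/6490)/(-3997/40216) = (3800 - 18897)*(-1/40950) + (-14657*1/14664 - 8699*1/6490)*(-40216/3997) = -15097*(-1/40950) + (-14657/14664 - 8699/6490)*(-40216/3997) = 15097/40950 - 111343033/47584680*(-40216/3997) = 15097/40950 + 50883766081/2161317795 = 1550417315581/64839533850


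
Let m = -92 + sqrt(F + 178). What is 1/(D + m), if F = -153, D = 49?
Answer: -1/38 ≈ -0.026316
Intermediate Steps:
m = -87 (m = -92 + sqrt(-153 + 178) = -92 + sqrt(25) = -92 + 5 = -87)
1/(D + m) = 1/(49 - 87) = 1/(-38) = -1/38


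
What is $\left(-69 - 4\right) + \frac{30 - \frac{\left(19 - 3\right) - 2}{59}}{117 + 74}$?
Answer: $- \frac{820881}{11269} \approx -72.844$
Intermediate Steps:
$\left(-69 - 4\right) + \frac{30 - \frac{\left(19 - 3\right) - 2}{59}}{117 + 74} = \left(-69 - 4\right) + \frac{30 - \left(16 - 2\right) \frac{1}{59}}{191} = -73 + \frac{30 - 14 \cdot \frac{1}{59}}{191} = -73 + \frac{30 - \frac{14}{59}}{191} = -73 + \frac{1}{191} \cdot \frac{1756}{59} = -73 + \frac{1756}{11269} = - \frac{820881}{11269}$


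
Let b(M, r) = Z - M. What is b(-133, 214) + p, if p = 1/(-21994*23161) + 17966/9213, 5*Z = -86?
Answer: 2763082032646273/23465650761210 ≈ 117.75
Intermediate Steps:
Z = -86/5 (Z = (⅕)*(-86) = -86/5 ≈ -17.200)
b(M, r) = -86/5 - M
p = 9151934899631/4693130152242 (p = -1/21994*1/23161 + 17966*(1/9213) = -1/509403034 + 17966/9213 = 9151934899631/4693130152242 ≈ 1.9501)
b(-133, 214) + p = (-86/5 - 1*(-133)) + 9151934899631/4693130152242 = (-86/5 + 133) + 9151934899631/4693130152242 = 579/5 + 9151934899631/4693130152242 = 2763082032646273/23465650761210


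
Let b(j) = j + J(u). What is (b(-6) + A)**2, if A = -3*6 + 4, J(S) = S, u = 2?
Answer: 324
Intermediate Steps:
b(j) = 2 + j (b(j) = j + 2 = 2 + j)
A = -14 (A = -18 + 4 = -14)
(b(-6) + A)**2 = ((2 - 6) - 14)**2 = (-4 - 14)**2 = (-18)**2 = 324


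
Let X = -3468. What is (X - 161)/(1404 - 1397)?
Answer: -3629/7 ≈ -518.43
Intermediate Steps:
(X - 161)/(1404 - 1397) = (-3468 - 161)/(1404 - 1397) = -3629/7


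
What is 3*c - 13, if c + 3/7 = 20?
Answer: 320/7 ≈ 45.714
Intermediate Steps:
c = 137/7 (c = -3/7 + 20 = 137/7 ≈ 19.571)
3*c - 13 = 3*(137/7) - 13 = 411/7 - 13 = 320/7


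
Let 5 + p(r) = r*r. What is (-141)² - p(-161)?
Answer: -6035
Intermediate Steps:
p(r) = -5 + r² (p(r) = -5 + r*r = -5 + r²)
(-141)² - p(-161) = (-141)² - (-5 + (-161)²) = 19881 - (-5 + 25921) = 19881 - 1*25916 = 19881 - 25916 = -6035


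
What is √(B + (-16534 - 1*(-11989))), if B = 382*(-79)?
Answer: I*√34723 ≈ 186.34*I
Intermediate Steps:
B = -30178
√(B + (-16534 - 1*(-11989))) = √(-30178 + (-16534 - 1*(-11989))) = √(-30178 + (-16534 + 11989)) = √(-30178 - 4545) = √(-34723) = I*√34723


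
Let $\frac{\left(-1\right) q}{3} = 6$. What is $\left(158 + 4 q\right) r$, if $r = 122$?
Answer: $10492$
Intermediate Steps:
$q = -18$ ($q = \left(-3\right) 6 = -18$)
$\left(158 + 4 q\right) r = \left(158 + 4 \left(-18\right)\right) 122 = \left(158 - 72\right) 122 = 86 \cdot 122 = 10492$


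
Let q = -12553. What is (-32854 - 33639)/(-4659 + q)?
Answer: 66493/17212 ≈ 3.8632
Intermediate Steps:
(-32854 - 33639)/(-4659 + q) = (-32854 - 33639)/(-4659 - 12553) = -66493/(-17212) = -66493*(-1/17212) = 66493/17212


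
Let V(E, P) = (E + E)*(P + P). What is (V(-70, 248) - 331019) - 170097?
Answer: -570556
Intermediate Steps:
V(E, P) = 4*E*P (V(E, P) = (2*E)*(2*P) = 4*E*P)
(V(-70, 248) - 331019) - 170097 = (4*(-70)*248 - 331019) - 170097 = (-69440 - 331019) - 170097 = -400459 - 170097 = -570556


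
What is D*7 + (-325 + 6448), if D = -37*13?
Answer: 2756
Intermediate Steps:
D = -481
D*7 + (-325 + 6448) = -481*7 + (-325 + 6448) = -3367 + 6123 = 2756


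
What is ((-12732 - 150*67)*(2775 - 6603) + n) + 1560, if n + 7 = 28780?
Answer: 87239829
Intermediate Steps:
n = 28773 (n = -7 + 28780 = 28773)
((-12732 - 150*67)*(2775 - 6603) + n) + 1560 = ((-12732 - 150*67)*(2775 - 6603) + 28773) + 1560 = ((-12732 - 10050)*(-3828) + 28773) + 1560 = (-22782*(-3828) + 28773) + 1560 = (87209496 + 28773) + 1560 = 87238269 + 1560 = 87239829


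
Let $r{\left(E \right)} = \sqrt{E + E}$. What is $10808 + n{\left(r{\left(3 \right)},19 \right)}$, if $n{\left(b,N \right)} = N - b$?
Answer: $10827 - \sqrt{6} \approx 10825.0$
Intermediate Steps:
$r{\left(E \right)} = \sqrt{2} \sqrt{E}$ ($r{\left(E \right)} = \sqrt{2 E} = \sqrt{2} \sqrt{E}$)
$10808 + n{\left(r{\left(3 \right)},19 \right)} = 10808 + \left(19 - \sqrt{2} \sqrt{3}\right) = 10808 + \left(19 - \sqrt{6}\right) = 10827 - \sqrt{6}$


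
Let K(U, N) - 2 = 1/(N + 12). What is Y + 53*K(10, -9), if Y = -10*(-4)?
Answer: 491/3 ≈ 163.67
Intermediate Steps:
K(U, N) = 2 + 1/(12 + N) (K(U, N) = 2 + 1/(N + 12) = 2 + 1/(12 + N))
Y = 40
Y + 53*K(10, -9) = 40 + 53*((25 + 2*(-9))/(12 - 9)) = 40 + 53*((25 - 18)/3) = 40 + 53*((1/3)*7) = 40 + 53*(7/3) = 40 + 371/3 = 491/3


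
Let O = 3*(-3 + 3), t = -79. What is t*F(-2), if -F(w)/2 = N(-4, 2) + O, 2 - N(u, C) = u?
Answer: 948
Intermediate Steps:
N(u, C) = 2 - u
O = 0 (O = 3*0 = 0)
F(w) = -12 (F(w) = -2*((2 - 1*(-4)) + 0) = -2*((2 + 4) + 0) = -2*(6 + 0) = -2*6 = -12)
t*F(-2) = -79*(-12) = 948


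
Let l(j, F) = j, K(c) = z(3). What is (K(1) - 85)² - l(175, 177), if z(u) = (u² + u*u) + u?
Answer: 3921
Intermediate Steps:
z(u) = u + 2*u² (z(u) = (u² + u²) + u = 2*u² + u = u + 2*u²)
K(c) = 21 (K(c) = 3*(1 + 2*3) = 3*(1 + 6) = 3*7 = 21)
(K(1) - 85)² - l(175, 177) = (21 - 85)² - 1*175 = (-64)² - 175 = 4096 - 175 = 3921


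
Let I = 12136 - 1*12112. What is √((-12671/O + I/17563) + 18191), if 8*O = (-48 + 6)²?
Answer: √50341067796617/52689 ≈ 134.66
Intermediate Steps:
O = 441/2 (O = (-48 + 6)²/8 = (⅛)*(-42)² = (⅛)*1764 = 441/2 ≈ 220.50)
I = 24 (I = 12136 - 12112 = 24)
√((-12671/O + I/17563) + 18191) = √((-12671/441/2 + 24/17563) + 18191) = √((-12671*2/441 + 24*(1/17563)) + 18191) = √((-25342/441 + 24/17563) + 18191) = √(-63581566/1106469 + 18191) = √(20064196013/1106469) = √50341067796617/52689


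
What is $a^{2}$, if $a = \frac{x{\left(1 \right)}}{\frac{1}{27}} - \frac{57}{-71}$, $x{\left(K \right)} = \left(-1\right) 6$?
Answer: $\frac{130988025}{5041} \approx 25985.0$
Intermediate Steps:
$x{\left(K \right)} = -6$
$a = - \frac{11445}{71}$ ($a = - \frac{6}{\frac{1}{27}} - \frac{57}{-71} = - 6 \frac{1}{\frac{1}{27}} - - \frac{57}{71} = \left(-6\right) 27 + \frac{57}{71} = -162 + \frac{57}{71} = - \frac{11445}{71} \approx -161.2$)
$a^{2} = \left(- \frac{11445}{71}\right)^{2} = \frac{130988025}{5041}$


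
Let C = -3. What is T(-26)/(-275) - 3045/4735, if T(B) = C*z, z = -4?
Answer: -178839/260425 ≈ -0.68672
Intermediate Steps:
T(B) = 12 (T(B) = -3*(-4) = 12)
T(-26)/(-275) - 3045/4735 = 12/(-275) - 3045/4735 = 12*(-1/275) - 3045*1/4735 = -12/275 - 609/947 = -178839/260425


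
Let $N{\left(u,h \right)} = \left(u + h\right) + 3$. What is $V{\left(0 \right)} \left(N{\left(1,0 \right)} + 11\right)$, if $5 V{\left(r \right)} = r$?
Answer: $0$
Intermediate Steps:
$N{\left(u,h \right)} = 3 + h + u$ ($N{\left(u,h \right)} = \left(h + u\right) + 3 = 3 + h + u$)
$V{\left(r \right)} = \frac{r}{5}$
$V{\left(0 \right)} \left(N{\left(1,0 \right)} + 11\right) = \frac{1}{5} \cdot 0 \left(\left(3 + 0 + 1\right) + 11\right) = 0 \left(4 + 11\right) = 0 \cdot 15 = 0$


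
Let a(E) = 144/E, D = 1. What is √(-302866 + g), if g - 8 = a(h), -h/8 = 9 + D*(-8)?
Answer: 2*I*√75719 ≈ 550.34*I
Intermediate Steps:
h = -8 (h = -8*(9 + 1*(-8)) = -8*(9 - 8) = -8*1 = -8)
g = -10 (g = 8 + 144/(-8) = 8 + 144*(-⅛) = 8 - 18 = -10)
√(-302866 + g) = √(-302866 - 10) = √(-302876) = 2*I*√75719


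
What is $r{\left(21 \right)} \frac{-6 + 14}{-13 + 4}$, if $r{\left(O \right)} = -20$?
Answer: $\frac{160}{9} \approx 17.778$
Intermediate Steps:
$r{\left(21 \right)} \frac{-6 + 14}{-13 + 4} = - 20 \frac{-6 + 14}{-13 + 4} = - 20 \frac{8}{-9} = - 20 \cdot 8 \left(- \frac{1}{9}\right) = \left(-20\right) \left(- \frac{8}{9}\right) = \frac{160}{9}$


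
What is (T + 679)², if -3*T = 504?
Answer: 261121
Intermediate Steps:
T = -168 (T = -⅓*504 = -168)
(T + 679)² = (-168 + 679)² = 511² = 261121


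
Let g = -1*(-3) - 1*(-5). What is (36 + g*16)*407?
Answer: 66748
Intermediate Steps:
g = 8 (g = 3 + 5 = 8)
(36 + g*16)*407 = (36 + 8*16)*407 = (36 + 128)*407 = 164*407 = 66748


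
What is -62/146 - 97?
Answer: -7112/73 ≈ -97.425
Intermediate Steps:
-62/146 - 97 = (1/146)*(-62) - 97 = -31/73 - 97 = -7112/73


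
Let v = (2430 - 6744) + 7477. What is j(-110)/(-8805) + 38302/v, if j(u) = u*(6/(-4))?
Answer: 22448481/1856681 ≈ 12.091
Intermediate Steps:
v = 3163 (v = -4314 + 7477 = 3163)
j(u) = -3*u/2 (j(u) = u*(6*(-¼)) = u*(-3/2) = -3*u/2)
j(-110)/(-8805) + 38302/v = -3/2*(-110)/(-8805) + 38302/3163 = 165*(-1/8805) + 38302*(1/3163) = -11/587 + 38302/3163 = 22448481/1856681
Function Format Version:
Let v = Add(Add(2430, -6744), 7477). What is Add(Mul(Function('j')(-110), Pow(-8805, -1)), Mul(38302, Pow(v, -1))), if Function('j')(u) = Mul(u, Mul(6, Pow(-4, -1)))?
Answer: Rational(22448481, 1856681) ≈ 12.091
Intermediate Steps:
v = 3163 (v = Add(-4314, 7477) = 3163)
Function('j')(u) = Mul(Rational(-3, 2), u) (Function('j')(u) = Mul(u, Mul(6, Rational(-1, 4))) = Mul(u, Rational(-3, 2)) = Mul(Rational(-3, 2), u))
Add(Mul(Function('j')(-110), Pow(-8805, -1)), Mul(38302, Pow(v, -1))) = Add(Mul(Mul(Rational(-3, 2), -110), Pow(-8805, -1)), Mul(38302, Pow(3163, -1))) = Add(Mul(165, Rational(-1, 8805)), Mul(38302, Rational(1, 3163))) = Add(Rational(-11, 587), Rational(38302, 3163)) = Rational(22448481, 1856681)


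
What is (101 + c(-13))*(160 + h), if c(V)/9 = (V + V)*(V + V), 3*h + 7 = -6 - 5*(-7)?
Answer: 3104870/3 ≈ 1.0350e+6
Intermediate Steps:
h = 22/3 (h = -7/3 + (-6 - 5*(-7))/3 = -7/3 + (-6 + 35)/3 = -7/3 + (⅓)*29 = -7/3 + 29/3 = 22/3 ≈ 7.3333)
c(V) = 36*V² (c(V) = 9*((V + V)*(V + V)) = 9*((2*V)*(2*V)) = 9*(4*V²) = 36*V²)
(101 + c(-13))*(160 + h) = (101 + 36*(-13)²)*(160 + 22/3) = (101 + 36*169)*(502/3) = (101 + 6084)*(502/3) = 6185*(502/3) = 3104870/3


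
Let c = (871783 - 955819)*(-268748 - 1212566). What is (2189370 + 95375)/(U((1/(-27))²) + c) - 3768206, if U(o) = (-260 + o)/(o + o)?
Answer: -938159761158138724/248967217069 ≈ -3.7682e+6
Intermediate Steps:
c = 124483703304 (c = -84036*(-1481314) = 124483703304)
U(o) = (-260 + o)/(2*o) (U(o) = (-260 + o)/((2*o)) = (-260 + o)*(1/(2*o)) = (-260 + o)/(2*o))
(2189370 + 95375)/(U((1/(-27))²) + c) - 3768206 = (2189370 + 95375)/((-260 + (1/(-27))²)/(2*((1/(-27))²)) + 124483703304) - 3768206 = 2284745/((-260 + (-1/27)²)/(2*((-1/27)²)) + 124483703304) - 3768206 = 2284745/((-260 + 1/729)/(2*(1/729)) + 124483703304) - 3768206 = 2284745/((½)*729*(-189539/729) + 124483703304) - 3768206 = 2284745/(-189539/2 + 124483703304) - 3768206 = 2284745/(248967217069/2) - 3768206 = 2284745*(2/248967217069) - 3768206 = 4569490/248967217069 - 3768206 = -938159761158138724/248967217069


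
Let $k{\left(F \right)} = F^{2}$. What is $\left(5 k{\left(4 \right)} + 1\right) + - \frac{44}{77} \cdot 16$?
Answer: $\frac{503}{7} \approx 71.857$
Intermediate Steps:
$\left(5 k{\left(4 \right)} + 1\right) + - \frac{44}{77} \cdot 16 = \left(5 \cdot 4^{2} + 1\right) + - \frac{44}{77} \cdot 16 = \left(5 \cdot 16 + 1\right) + \left(-44\right) \frac{1}{77} \cdot 16 = \left(80 + 1\right) - \frac{64}{7} = 81 - \frac{64}{7} = \frac{503}{7}$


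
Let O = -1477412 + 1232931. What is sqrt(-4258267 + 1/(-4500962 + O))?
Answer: I*sqrt(95892890849907075926)/4745443 ≈ 2063.6*I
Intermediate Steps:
O = -244481
sqrt(-4258267 + 1/(-4500962 + O)) = sqrt(-4258267 + 1/(-4500962 - 244481)) = sqrt(-4258267 + 1/(-4745443)) = sqrt(-4258267 - 1/4745443) = sqrt(-20207363327282/4745443) = I*sqrt(95892890849907075926)/4745443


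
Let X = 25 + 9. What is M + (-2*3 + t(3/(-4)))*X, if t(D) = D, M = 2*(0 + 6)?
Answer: -435/2 ≈ -217.50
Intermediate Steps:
M = 12 (M = 2*6 = 12)
X = 34
M + (-2*3 + t(3/(-4)))*X = 12 + (-2*3 + 3/(-4))*34 = 12 + (-6 + 3*(-¼))*34 = 12 + (-6 - ¾)*34 = 12 - 27/4*34 = 12 - 459/2 = -435/2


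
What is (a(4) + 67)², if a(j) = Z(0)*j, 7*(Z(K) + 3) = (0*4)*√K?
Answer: 3025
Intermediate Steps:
Z(K) = -3 (Z(K) = -3 + ((0*4)*√K)/7 = -3 + (0*√K)/7 = -3 + (⅐)*0 = -3 + 0 = -3)
a(j) = -3*j
(a(4) + 67)² = (-3*4 + 67)² = (-12 + 67)² = 55² = 3025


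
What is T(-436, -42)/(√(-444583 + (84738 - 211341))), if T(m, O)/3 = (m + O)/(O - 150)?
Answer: -239*I*√571186/18277952 ≈ -0.0098823*I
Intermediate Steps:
T(m, O) = 3*(O + m)/(-150 + O) (T(m, O) = 3*((m + O)/(O - 150)) = 3*((O + m)/(-150 + O)) = 3*(O + m)/(-150 + O))
T(-436, -42)/(√(-444583 + (84738 - 211341))) = (3*(-42 - 436)/(-150 - 42))/(√(-444583 + (84738 - 211341))) = (3*(-478)/(-192))/(√(-444583 - 126603)) = (3*(-1/192)*(-478))/(√(-571186)) = 239/(32*((I*√571186))) = 239*(-I*√571186/571186)/32 = -239*I*√571186/18277952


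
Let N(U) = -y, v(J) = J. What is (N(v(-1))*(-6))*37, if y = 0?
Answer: 0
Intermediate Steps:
N(U) = 0 (N(U) = -1*0 = 0)
(N(v(-1))*(-6))*37 = (0*(-6))*37 = 0*37 = 0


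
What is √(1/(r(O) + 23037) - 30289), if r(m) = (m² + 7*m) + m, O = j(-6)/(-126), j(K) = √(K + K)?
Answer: √14*√((-131878089461 + 726936*I*√3)/(15238975 - 84*I*√3))/2 ≈ 1.1907e-12 + 174.04*I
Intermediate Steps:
j(K) = √2*√K (j(K) = √(2*K) = √2*√K)
O = -I*√3/63 (O = (√2*√(-6))/(-126) = (√2*(I*√6))*(-1/126) = (2*I*√3)*(-1/126) = -I*√3/63 ≈ -0.027493*I)
r(m) = m² + 8*m
√(1/(r(O) + 23037) - 30289) = √(1/((-I*√3/63)*(8 - I*√3/63) + 23037) - 30289) = √(1/(-I*√3*(8 - I*√3/63)/63 + 23037) - 30289) = √(1/(23037 - I*√3*(8 - I*√3/63)/63) - 30289) = √(-30289 + 1/(23037 - I*√3*(8 - I*√3/63)/63))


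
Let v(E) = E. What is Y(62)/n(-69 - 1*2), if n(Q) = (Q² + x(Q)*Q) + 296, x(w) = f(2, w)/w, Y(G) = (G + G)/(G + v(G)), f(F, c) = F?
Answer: 1/5339 ≈ 0.00018730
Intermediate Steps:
Y(G) = 1 (Y(G) = (G + G)/(G + G) = (2*G)/((2*G)) = (2*G)*(1/(2*G)) = 1)
x(w) = 2/w
n(Q) = 298 + Q² (n(Q) = (Q² + (2/Q)*Q) + 296 = (Q² + 2) + 296 = (2 + Q²) + 296 = 298 + Q²)
Y(62)/n(-69 - 1*2) = 1/(298 + (-69 - 1*2)²) = 1/(298 + (-69 - 2)²) = 1/(298 + (-71)²) = 1/(298 + 5041) = 1/5339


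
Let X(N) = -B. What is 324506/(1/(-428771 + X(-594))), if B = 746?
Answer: -139380843602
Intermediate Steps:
X(N) = -746 (X(N) = -1*746 = -746)
324506/(1/(-428771 + X(-594))) = 324506/(1/(-428771 - 746)) = 324506/(1/(-429517)) = 324506/(-1/429517) = 324506*(-429517) = -139380843602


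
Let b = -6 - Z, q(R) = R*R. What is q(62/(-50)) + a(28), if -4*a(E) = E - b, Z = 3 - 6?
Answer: -15531/2500 ≈ -6.2124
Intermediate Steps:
Z = -3
q(R) = R**2
b = -3 (b = -6 - 1*(-3) = -6 + 3 = -3)
a(E) = -3/4 - E/4 (a(E) = -(E - 1*(-3))/4 = -(E + 3)/4 = -(3 + E)/4 = -3/4 - E/4)
q(62/(-50)) + a(28) = (62/(-50))**2 + (-3/4 - 1/4*28) = (62*(-1/50))**2 + (-3/4 - 7) = (-31/25)**2 - 31/4 = 961/625 - 31/4 = -15531/2500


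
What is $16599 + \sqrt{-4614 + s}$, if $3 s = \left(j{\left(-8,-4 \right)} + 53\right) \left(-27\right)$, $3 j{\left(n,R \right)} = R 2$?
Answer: $16599 + 3 i \sqrt{563} \approx 16599.0 + 71.183 i$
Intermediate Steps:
$j{\left(n,R \right)} = \frac{2 R}{3}$ ($j{\left(n,R \right)} = \frac{R 2}{3} = \frac{2 R}{3}$)
$s = -453$ ($s = \frac{\left(\frac{2}{3} \left(-4\right) + 53\right) \left(-27\right)}{3} = \frac{\left(- \frac{8}{3} + 53\right) \left(-27\right)}{3} = \frac{\frac{151}{3} \left(-27\right)}{3} = \frac{1}{3} \left(-1359\right) = -453$)
$16599 + \sqrt{-4614 + s} = 16599 + \sqrt{-4614 - 453} = 16599 + \sqrt{-5067} = 16599 + 3 i \sqrt{563}$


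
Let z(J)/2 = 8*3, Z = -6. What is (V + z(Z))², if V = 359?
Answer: 165649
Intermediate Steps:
z(J) = 48 (z(J) = 2*(8*3) = 2*24 = 48)
(V + z(Z))² = (359 + 48)² = 407² = 165649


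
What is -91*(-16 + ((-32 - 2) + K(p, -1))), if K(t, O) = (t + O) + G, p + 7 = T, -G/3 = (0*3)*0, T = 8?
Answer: 4550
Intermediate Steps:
G = 0 (G = -3*0*3*0 = -0*0 = -3*0 = 0)
p = 1 (p = -7 + 8 = 1)
K(t, O) = O + t (K(t, O) = (t + O) + 0 = (O + t) + 0 = O + t)
-91*(-16 + ((-32 - 2) + K(p, -1))) = -91*(-16 + ((-32 - 2) + (-1 + 1))) = -91*(-16 + (-34 + 0)) = -91*(-16 - 34) = -91*(-50) = 4550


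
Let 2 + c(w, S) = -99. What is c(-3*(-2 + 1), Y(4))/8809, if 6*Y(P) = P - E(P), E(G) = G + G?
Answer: -101/8809 ≈ -0.011466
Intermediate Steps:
E(G) = 2*G
Y(P) = -P/6 (Y(P) = (P - 2*P)/6 = (-P)/6 = -P/6)
c(w, S) = -101 (c(w, S) = -2 - 99 = -101)
c(-3*(-2 + 1), Y(4))/8809 = -101/8809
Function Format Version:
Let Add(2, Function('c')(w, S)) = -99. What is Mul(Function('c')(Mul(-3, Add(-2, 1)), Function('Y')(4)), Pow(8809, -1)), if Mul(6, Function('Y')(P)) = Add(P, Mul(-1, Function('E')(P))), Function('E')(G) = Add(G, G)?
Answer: Rational(-101, 8809) ≈ -0.011466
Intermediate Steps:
Function('E')(G) = Mul(2, G)
Function('Y')(P) = Mul(Rational(-1, 6), P) (Function('Y')(P) = Mul(Rational(1, 6), Add(P, Mul(-1, Mul(2, P)))) = Mul(Rational(1, 6), Add(P, Mul(-2, P))) = Mul(Rational(1, 6), Mul(-1, P)) = Mul(Rational(-1, 6), P))
Function('c')(w, S) = -101 (Function('c')(w, S) = Add(-2, -99) = -101)
Mul(Function('c')(Mul(-3, Add(-2, 1)), Function('Y')(4)), Pow(8809, -1)) = Mul(-101, Pow(8809, -1)) = Mul(-101, Rational(1, 8809)) = Rational(-101, 8809)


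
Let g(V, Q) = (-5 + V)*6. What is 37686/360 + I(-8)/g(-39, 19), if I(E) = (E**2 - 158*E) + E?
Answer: 5981/60 ≈ 99.683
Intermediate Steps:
g(V, Q) = -30 + 6*V
I(E) = E**2 - 157*E
37686/360 + I(-8)/g(-39, 19) = 37686/360 + (-8*(-157 - 8))/(-30 + 6*(-39)) = 37686*(1/360) + (-8*(-165))/(-30 - 234) = 6281/60 + 1320/(-264) = 6281/60 + 1320*(-1/264) = 6281/60 - 5 = 5981/60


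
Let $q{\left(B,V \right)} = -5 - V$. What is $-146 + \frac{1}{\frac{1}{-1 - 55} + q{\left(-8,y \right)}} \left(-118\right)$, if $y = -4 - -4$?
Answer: $- \frac{34418}{281} \approx -122.48$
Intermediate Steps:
$y = 0$ ($y = -4 + 4 = 0$)
$-146 + \frac{1}{\frac{1}{-1 - 55} + q{\left(-8,y \right)}} \left(-118\right) = -146 + \frac{1}{\frac{1}{-1 - 55} - 5} \left(-118\right) = -146 + \frac{1}{\frac{1}{-56} + \left(-5 + 0\right)} \left(-118\right) = -146 + \frac{1}{- \frac{1}{56} - 5} \left(-118\right) = -146 + \frac{1}{- \frac{281}{56}} \left(-118\right) = -146 - - \frac{6608}{281} = -146 + \frac{6608}{281} = - \frac{34418}{281}$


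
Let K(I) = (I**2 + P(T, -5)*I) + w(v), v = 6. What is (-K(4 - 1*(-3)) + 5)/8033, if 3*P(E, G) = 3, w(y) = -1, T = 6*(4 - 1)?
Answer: -50/8033 ≈ -0.0062243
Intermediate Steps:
T = 18 (T = 6*3 = 18)
P(E, G) = 1 (P(E, G) = (1/3)*3 = 1)
K(I) = -1 + I + I**2 (K(I) = (I**2 + 1*I) - 1 = (I**2 + I) - 1 = (I + I**2) - 1 = -1 + I + I**2)
(-K(4 - 1*(-3)) + 5)/8033 = (-(-1 + (4 - 1*(-3)) + (4 - 1*(-3))**2) + 5)/8033 = (-(-1 + (4 + 3) + (4 + 3)**2) + 5)*(1/8033) = (-(-1 + 7 + 7**2) + 5)*(1/8033) = (-(-1 + 7 + 49) + 5)*(1/8033) = (-1*55 + 5)*(1/8033) = (-55 + 5)*(1/8033) = -50*1/8033 = -50/8033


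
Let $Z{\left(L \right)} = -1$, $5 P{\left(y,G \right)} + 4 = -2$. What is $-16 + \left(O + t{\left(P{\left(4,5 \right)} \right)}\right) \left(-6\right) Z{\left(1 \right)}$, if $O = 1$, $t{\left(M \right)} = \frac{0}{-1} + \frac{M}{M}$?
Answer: $-4$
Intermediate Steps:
$P{\left(y,G \right)} = - \frac{6}{5}$ ($P{\left(y,G \right)} = - \frac{4}{5} + \frac{1}{5} \left(-2\right) = - \frac{4}{5} - \frac{2}{5} = - \frac{6}{5}$)
$t{\left(M \right)} = 1$ ($t{\left(M \right)} = 0 \left(-1\right) + 1 = 0 + 1 = 1$)
$-16 + \left(O + t{\left(P{\left(4,5 \right)} \right)}\right) \left(-6\right) Z{\left(1 \right)} = -16 + \left(1 + 1\right) \left(-6\right) \left(-1\right) = -16 + 2 \left(-6\right) \left(-1\right) = -16 - -12 = -16 + 12 = -4$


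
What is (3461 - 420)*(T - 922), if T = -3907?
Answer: -14684989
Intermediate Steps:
(3461 - 420)*(T - 922) = (3461 - 420)*(-3907 - 922) = 3041*(-4829) = -14684989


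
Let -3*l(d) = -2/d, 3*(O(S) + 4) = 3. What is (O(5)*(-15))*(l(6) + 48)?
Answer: 2165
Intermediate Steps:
O(S) = -3 (O(S) = -4 + (⅓)*3 = -4 + 1 = -3)
l(d) = 2/(3*d) (l(d) = -(-2)/(3*d) = 2/(3*d))
(O(5)*(-15))*(l(6) + 48) = (-3*(-15))*((⅔)/6 + 48) = 45*((⅔)*(⅙) + 48) = 45*(⅑ + 48) = 45*(433/9) = 2165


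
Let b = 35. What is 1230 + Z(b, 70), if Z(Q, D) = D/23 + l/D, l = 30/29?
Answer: 5757149/4669 ≈ 1233.1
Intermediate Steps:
l = 30/29 (l = 30*(1/29) = 30/29 ≈ 1.0345)
Z(Q, D) = D/23 + 30/(29*D)
1230 + Z(b, 70) = 1230 + ((1/23)*70 + (30/29)/70) = 1230 + (70/23 + (30/29)*(1/70)) = 1230 + (70/23 + 3/203) = 1230 + 14279/4669 = 5757149/4669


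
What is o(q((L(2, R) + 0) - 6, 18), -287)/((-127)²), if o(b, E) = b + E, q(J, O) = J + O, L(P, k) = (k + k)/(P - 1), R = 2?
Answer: -271/16129 ≈ -0.016802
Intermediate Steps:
L(P, k) = 2*k/(-1 + P) (L(P, k) = (2*k)/(-1 + P) = 2*k/(-1 + P))
o(b, E) = E + b
o(q((L(2, R) + 0) - 6, 18), -287)/((-127)²) = (-287 + (((2*2/(-1 + 2) + 0) - 6) + 18))/((-127)²) = (-287 + (((2*2/1 + 0) - 6) + 18))/16129 = (-287 + (((2*2*1 + 0) - 6) + 18))*(1/16129) = (-287 + (((4 + 0) - 6) + 18))*(1/16129) = (-287 + ((4 - 6) + 18))*(1/16129) = (-287 + (-2 + 18))*(1/16129) = (-287 + 16)*(1/16129) = -271*1/16129 = -271/16129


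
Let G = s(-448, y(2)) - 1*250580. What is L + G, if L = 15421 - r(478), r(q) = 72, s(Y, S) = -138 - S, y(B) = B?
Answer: -235371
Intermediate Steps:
G = -250720 (G = (-138 - 1*2) - 1*250580 = (-138 - 2) - 250580 = -140 - 250580 = -250720)
L = 15349 (L = 15421 - 1*72 = 15421 - 72 = 15349)
L + G = 15349 - 250720 = -235371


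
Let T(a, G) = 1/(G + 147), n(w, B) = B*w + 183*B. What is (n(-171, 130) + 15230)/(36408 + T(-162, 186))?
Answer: 1118214/2424773 ≈ 0.46116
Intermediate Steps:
n(w, B) = 183*B + B*w
T(a, G) = 1/(147 + G)
(n(-171, 130) + 15230)/(36408 + T(-162, 186)) = (130*(183 - 171) + 15230)/(36408 + 1/(147 + 186)) = (130*12 + 15230)/(36408 + 1/333) = (1560 + 15230)/(36408 + 1/333) = 16790/(12123865/333) = 16790*(333/12123865) = 1118214/2424773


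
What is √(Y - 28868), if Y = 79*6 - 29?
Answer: I*√28423 ≈ 168.59*I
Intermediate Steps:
Y = 445 (Y = 474 - 29 = 445)
√(Y - 28868) = √(445 - 28868) = √(-28423) = I*√28423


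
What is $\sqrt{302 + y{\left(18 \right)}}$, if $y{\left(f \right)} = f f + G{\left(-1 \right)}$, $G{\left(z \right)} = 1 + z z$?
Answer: $2 \sqrt{157} \approx 25.06$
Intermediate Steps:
$G{\left(z \right)} = 1 + z^{2}$
$y{\left(f \right)} = 2 + f^{2}$ ($y{\left(f \right)} = f f + \left(1 + \left(-1\right)^{2}\right) = f^{2} + \left(1 + 1\right) = f^{2} + 2 = 2 + f^{2}$)
$\sqrt{302 + y{\left(18 \right)}} = \sqrt{302 + \left(2 + 18^{2}\right)} = \sqrt{302 + \left(2 + 324\right)} = \sqrt{302 + 326} = \sqrt{628} = 2 \sqrt{157}$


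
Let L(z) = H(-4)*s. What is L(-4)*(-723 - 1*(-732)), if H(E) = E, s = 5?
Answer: -180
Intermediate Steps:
L(z) = -20 (L(z) = -4*5 = -20)
L(-4)*(-723 - 1*(-732)) = -20*(-723 - 1*(-732)) = -20*(-723 + 732) = -20*9 = -180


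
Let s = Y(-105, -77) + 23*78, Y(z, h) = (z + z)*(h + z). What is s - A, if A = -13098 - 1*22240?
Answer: 75352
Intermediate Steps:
Y(z, h) = 2*z*(h + z) (Y(z, h) = (2*z)*(h + z) = 2*z*(h + z))
A = -35338 (A = -13098 - 22240 = -35338)
s = 40014 (s = 2*(-105)*(-77 - 105) + 23*78 = 2*(-105)*(-182) + 1794 = 38220 + 1794 = 40014)
s - A = 40014 - 1*(-35338) = 40014 + 35338 = 75352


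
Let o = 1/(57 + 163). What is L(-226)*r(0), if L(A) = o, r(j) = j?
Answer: 0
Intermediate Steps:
o = 1/220 ≈ 0.0045455
L(A) = 1/220
L(-226)*r(0) = (1/220)*0 = 0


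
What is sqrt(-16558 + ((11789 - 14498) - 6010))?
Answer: I*sqrt(25277) ≈ 158.99*I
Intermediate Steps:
sqrt(-16558 + ((11789 - 14498) - 6010)) = sqrt(-16558 + (-2709 - 6010)) = sqrt(-16558 - 8719) = sqrt(-25277) = I*sqrt(25277)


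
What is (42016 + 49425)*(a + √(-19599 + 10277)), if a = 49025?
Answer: 4482895025 + 91441*I*√9322 ≈ 4.4829e+9 + 8.8287e+6*I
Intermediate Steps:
(42016 + 49425)*(a + √(-19599 + 10277)) = (42016 + 49425)*(49025 + √(-19599 + 10277)) = 91441*(49025 + √(-9322)) = 91441*(49025 + I*√9322) = 4482895025 + 91441*I*√9322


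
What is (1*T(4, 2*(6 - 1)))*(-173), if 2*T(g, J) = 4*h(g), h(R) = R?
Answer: -1384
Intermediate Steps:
T(g, J) = 2*g (T(g, J) = (4*g)/2 = 2*g)
(1*T(4, 2*(6 - 1)))*(-173) = (1*(2*4))*(-173) = (1*8)*(-173) = 8*(-173) = -1384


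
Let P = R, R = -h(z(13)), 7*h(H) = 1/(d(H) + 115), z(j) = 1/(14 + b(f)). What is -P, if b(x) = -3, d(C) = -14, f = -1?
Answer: 1/707 ≈ 0.0014144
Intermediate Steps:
z(j) = 1/11 (z(j) = 1/(14 - 3) = 1/11)
h(H) = 1/707 (h(H) = 1/(7*(-14 + 115)) = (⅐)/101 = (⅐)*(1/101) = 1/707)
R = -1/707 (R = -1*1/707 = -1/707 ≈ -0.0014144)
P = -1/707 ≈ -0.0014144
-P = -1*(-1/707) = 1/707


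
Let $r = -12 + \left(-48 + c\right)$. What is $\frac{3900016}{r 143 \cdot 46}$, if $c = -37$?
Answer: $- \frac{1950008}{319033} \approx -6.1122$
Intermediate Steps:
$r = -97$ ($r = -12 - 85 = -97$)
$\frac{3900016}{r 143 \cdot 46} = \frac{3900016}{\left(-97\right) 143 \cdot 46} = \frac{3900016}{\left(-13871\right) 46} = \frac{3900016}{-638066} = 3900016 \left(- \frac{1}{638066}\right) = - \frac{1950008}{319033}$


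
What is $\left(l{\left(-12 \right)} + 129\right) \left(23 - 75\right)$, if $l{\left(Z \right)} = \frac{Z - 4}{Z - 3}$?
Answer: $- \frac{101452}{15} \approx -6763.5$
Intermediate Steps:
$l{\left(Z \right)} = \frac{-4 + Z}{-3 + Z}$
$\left(l{\left(-12 \right)} + 129\right) \left(23 - 75\right) = \left(\frac{-4 - 12}{-3 - 12} + 129\right) \left(23 - 75\right) = \left(\frac{1}{-15} \left(-16\right) + 129\right) \left(23 - 75\right) = \left(\left(- \frac{1}{15}\right) \left(-16\right) + 129\right) \left(-52\right) = \left(\frac{16}{15} + 129\right) \left(-52\right) = \frac{1951}{15} \left(-52\right) = - \frac{101452}{15}$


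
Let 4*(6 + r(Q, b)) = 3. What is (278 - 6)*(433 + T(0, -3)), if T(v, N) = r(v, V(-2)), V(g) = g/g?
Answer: 116348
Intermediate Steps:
V(g) = 1
r(Q, b) = -21/4 (r(Q, b) = -6 + (¼)*3 = -6 + ¾ = -21/4)
T(v, N) = -21/4
(278 - 6)*(433 + T(0, -3)) = (278 - 6)*(433 - 21/4) = 272*(1711/4) = 116348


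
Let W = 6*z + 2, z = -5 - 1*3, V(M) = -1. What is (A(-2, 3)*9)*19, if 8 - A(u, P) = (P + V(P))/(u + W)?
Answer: 11001/8 ≈ 1375.1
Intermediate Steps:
z = -8 (z = -5 - 3 = -8)
W = -46 (W = 6*(-8) + 2 = -48 + 2 = -46)
A(u, P) = 8 - (-1 + P)/(-46 + u) (A(u, P) = 8 - (P - 1)/(u - 46) = 8 - (-1 + P)/(-46 + u))
(A(-2, 3)*9)*19 = (((-367 - 1*3 + 8*(-2))/(-46 - 2))*9)*19 = (((-367 - 3 - 16)/(-48))*9)*19 = (-1/48*(-386)*9)*19 = ((193/24)*9)*19 = (579/8)*19 = 11001/8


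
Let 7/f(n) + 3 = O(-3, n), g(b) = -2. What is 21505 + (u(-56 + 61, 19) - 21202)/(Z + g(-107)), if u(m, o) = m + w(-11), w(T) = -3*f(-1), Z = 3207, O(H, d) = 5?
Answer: 27560927/1282 ≈ 21498.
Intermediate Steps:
f(n) = 7/2 (f(n) = 7/(-3 + 5) = 7/2)
w(T) = -21/2 (w(T) = -3*7/2 = -21/2)
u(m, o) = -21/2 + m (u(m, o) = m - 21/2 = -21/2 + m)
21505 + (u(-56 + 61, 19) - 21202)/(Z + g(-107)) = 21505 + ((-21/2 + (-56 + 61)) - 21202)/(3207 - 2) = 21505 + ((-21/2 + 5) - 21202)/3205 = 21505 + (-11/2 - 21202)*(1/3205) = 21505 - 42415/2*1/3205 = 21505 - 8483/1282 = 27560927/1282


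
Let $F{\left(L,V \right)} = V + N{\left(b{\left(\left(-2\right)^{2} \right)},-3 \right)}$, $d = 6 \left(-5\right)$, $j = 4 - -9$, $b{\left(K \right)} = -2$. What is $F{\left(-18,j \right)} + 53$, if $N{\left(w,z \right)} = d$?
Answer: $36$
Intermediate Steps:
$j = 13$ ($j = 4 + 9 = 13$)
$d = -30$
$N{\left(w,z \right)} = -30$
$F{\left(L,V \right)} = -30 + V$ ($F{\left(L,V \right)} = V - 30 = -30 + V$)
$F{\left(-18,j \right)} + 53 = \left(-30 + 13\right) + 53 = -17 + 53 = 36$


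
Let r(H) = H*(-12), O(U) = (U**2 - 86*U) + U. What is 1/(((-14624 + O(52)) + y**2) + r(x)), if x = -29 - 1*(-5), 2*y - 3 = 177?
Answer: -1/7952 ≈ -0.00012575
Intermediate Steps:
y = 90 (y = 3/2 + (1/2)*177 = 3/2 + 177/2 = 90)
O(U) = U**2 - 85*U
x = -24 (x = -29 + 5 = -24)
r(H) = -12*H
1/(((-14624 + O(52)) + y**2) + r(x)) = 1/(((-14624 + 52*(-85 + 52)) + 90**2) - 12*(-24)) = 1/(((-14624 + 52*(-33)) + 8100) + 288) = 1/(((-14624 - 1716) + 8100) + 288) = 1/((-16340 + 8100) + 288) = 1/(-8240 + 288) = 1/(-7952) = -1/7952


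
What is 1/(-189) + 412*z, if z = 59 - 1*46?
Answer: 1012283/189 ≈ 5356.0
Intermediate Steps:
z = 13 (z = 59 - 46 = 13)
1/(-189) + 412*z = 1/(-189) + 412*13 = -1/189 + 5356 = 1012283/189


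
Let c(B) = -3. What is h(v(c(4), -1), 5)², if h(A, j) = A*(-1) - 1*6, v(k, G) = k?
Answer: 9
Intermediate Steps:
h(A, j) = -6 - A (h(A, j) = -A - 6 = -6 - A)
h(v(c(4), -1), 5)² = (-6 - 1*(-3))² = (-6 + 3)² = (-3)² = 9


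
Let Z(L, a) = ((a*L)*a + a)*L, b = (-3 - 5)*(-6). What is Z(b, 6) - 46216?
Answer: 37016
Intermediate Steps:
b = 48 (b = -8*(-6) = 48)
Z(L, a) = L*(a + L*a²) (Z(L, a) = ((L*a)*a + a)*L = (L*a² + a)*L = (a + L*a²)*L = L*(a + L*a²))
Z(b, 6) - 46216 = 48*6*(1 + 48*6) - 46216 = 48*6*(1 + 288) - 46216 = 48*6*289 - 46216 = 83232 - 46216 = 37016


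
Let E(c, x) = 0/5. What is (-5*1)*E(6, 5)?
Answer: 0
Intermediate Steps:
E(c, x) = 0 (E(c, x) = 0*(⅕) = 0)
(-5*1)*E(6, 5) = -5*1*0 = -5*0 = 0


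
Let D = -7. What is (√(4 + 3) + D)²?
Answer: (7 - √7)² ≈ 18.959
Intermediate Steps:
(√(4 + 3) + D)² = (√(4 + 3) - 7)² = (√7 - 7)² = (-7 + √7)²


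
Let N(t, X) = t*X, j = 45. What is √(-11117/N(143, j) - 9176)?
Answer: I*√42226954055/2145 ≈ 95.8*I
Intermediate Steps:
N(t, X) = X*t
√(-11117/N(143, j) - 9176) = √(-11117/(45*143) - 9176) = √(-11117/6435 - 9176) = √(-59058677/6435) = I*√42226954055/2145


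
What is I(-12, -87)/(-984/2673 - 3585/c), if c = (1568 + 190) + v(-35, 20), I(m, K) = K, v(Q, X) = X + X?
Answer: 139375566/3783979 ≈ 36.833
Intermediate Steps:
v(Q, X) = 2*X
c = 1798 (c = (1568 + 190) + 2*20 = 1758 + 40 = 1798)
I(-12, -87)/(-984/2673 - 3585/c) = -87/(-984/2673 - 3585/1798) = -87/(-984*1/2673 - 3585*1/1798) = -87/(-328/891 - 3585/1798) = -87/(-3783979/1602018) = -87*(-1602018/3783979) = 139375566/3783979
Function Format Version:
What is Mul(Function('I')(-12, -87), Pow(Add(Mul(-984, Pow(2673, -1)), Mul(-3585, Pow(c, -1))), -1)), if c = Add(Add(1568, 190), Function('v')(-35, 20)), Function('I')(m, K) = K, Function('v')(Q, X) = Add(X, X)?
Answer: Rational(139375566, 3783979) ≈ 36.833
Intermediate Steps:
Function('v')(Q, X) = Mul(2, X)
c = 1798 (c = Add(Add(1568, 190), Mul(2, 20)) = Add(1758, 40) = 1798)
Mul(Function('I')(-12, -87), Pow(Add(Mul(-984, Pow(2673, -1)), Mul(-3585, Pow(c, -1))), -1)) = Mul(-87, Pow(Add(Mul(-984, Pow(2673, -1)), Mul(-3585, Pow(1798, -1))), -1)) = Mul(-87, Pow(Add(Mul(-984, Rational(1, 2673)), Mul(-3585, Rational(1, 1798))), -1)) = Mul(-87, Pow(Add(Rational(-328, 891), Rational(-3585, 1798)), -1)) = Mul(-87, Pow(Rational(-3783979, 1602018), -1)) = Mul(-87, Rational(-1602018, 3783979)) = Rational(139375566, 3783979)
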